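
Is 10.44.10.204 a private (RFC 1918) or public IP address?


RFC 1918 private ranges:
  10.0.0.0/8 (10.0.0.0 - 10.255.255.255)
  172.16.0.0/12 (172.16.0.0 - 172.31.255.255)
  192.168.0.0/16 (192.168.0.0 - 192.168.255.255)
Private (in 10.0.0.0/8)


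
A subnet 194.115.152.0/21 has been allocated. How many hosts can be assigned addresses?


Host bits = 32 - 21 = 11
Total addresses = 2^11 = 2048
Usable = total - 2 (network and broadcast)
Usable hosts: 2046


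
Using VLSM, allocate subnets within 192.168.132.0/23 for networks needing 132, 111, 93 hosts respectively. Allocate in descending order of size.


132 hosts -> /24 (254 usable): 192.168.132.0/24
111 hosts -> /25 (126 usable): 192.168.133.0/25
93 hosts -> /25 (126 usable): 192.168.133.128/25
Allocation: 192.168.132.0/24 (132 hosts, 254 usable); 192.168.133.0/25 (111 hosts, 126 usable); 192.168.133.128/25 (93 hosts, 126 usable)


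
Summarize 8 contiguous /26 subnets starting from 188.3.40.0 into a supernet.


Original prefix: /26
Number of subnets: 8 = 2^3
New prefix = 26 - 3 = 23
Supernet: 188.3.40.0/23


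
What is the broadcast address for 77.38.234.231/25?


Network: 77.38.234.128/25
Host bits = 7
Set all host bits to 1:
Broadcast: 77.38.234.255


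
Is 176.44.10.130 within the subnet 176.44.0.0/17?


Subnet network: 176.44.0.0
Test IP AND mask: 176.44.0.0
Yes, 176.44.10.130 is in 176.44.0.0/17


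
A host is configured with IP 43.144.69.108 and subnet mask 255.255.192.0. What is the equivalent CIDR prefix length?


Binary: 11111111.11111111.11000000.00000000
Count leading 1s
Prefix: /18


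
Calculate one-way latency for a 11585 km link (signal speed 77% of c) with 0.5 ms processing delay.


Speed = 0.77 * 3e5 km/s = 231000 km/s
Propagation delay = 11585 / 231000 = 0.0502 s = 50.1515 ms
Processing delay = 0.5 ms
Total one-way latency = 50.6515 ms


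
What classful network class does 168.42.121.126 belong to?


First octet: 168
Binary: 10101000
10xxxxxx -> Class B (128-191)
Class B, default mask 255.255.0.0 (/16)


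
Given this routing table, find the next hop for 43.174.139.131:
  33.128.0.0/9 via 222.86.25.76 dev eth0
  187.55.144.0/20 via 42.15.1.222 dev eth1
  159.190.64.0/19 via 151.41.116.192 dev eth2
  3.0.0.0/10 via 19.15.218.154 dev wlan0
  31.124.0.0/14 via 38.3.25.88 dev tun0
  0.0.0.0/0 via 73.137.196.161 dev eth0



Longest prefix match for 43.174.139.131:
  /9 33.128.0.0: no
  /20 187.55.144.0: no
  /19 159.190.64.0: no
  /10 3.0.0.0: no
  /14 31.124.0.0: no
  /0 0.0.0.0: MATCH
Selected: next-hop 73.137.196.161 via eth0 (matched /0)


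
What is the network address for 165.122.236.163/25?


IP:   10100101.01111010.11101100.10100011
Mask: 11111111.11111111.11111111.10000000
AND operation:
Net:  10100101.01111010.11101100.10000000
Network: 165.122.236.128/25


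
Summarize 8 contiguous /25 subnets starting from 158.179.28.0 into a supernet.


Original prefix: /25
Number of subnets: 8 = 2^3
New prefix = 25 - 3 = 22
Supernet: 158.179.28.0/22


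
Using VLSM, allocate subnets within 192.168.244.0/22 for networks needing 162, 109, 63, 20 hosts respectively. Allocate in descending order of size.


162 hosts -> /24 (254 usable): 192.168.244.0/24
109 hosts -> /25 (126 usable): 192.168.245.0/25
63 hosts -> /25 (126 usable): 192.168.245.128/25
20 hosts -> /27 (30 usable): 192.168.246.0/27
Allocation: 192.168.244.0/24 (162 hosts, 254 usable); 192.168.245.0/25 (109 hosts, 126 usable); 192.168.245.128/25 (63 hosts, 126 usable); 192.168.246.0/27 (20 hosts, 30 usable)


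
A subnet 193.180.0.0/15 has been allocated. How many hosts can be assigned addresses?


Host bits = 32 - 15 = 17
Total addresses = 2^17 = 131072
Usable = total - 2 (network and broadcast)
Usable hosts: 131070


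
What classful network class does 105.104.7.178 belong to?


First octet: 105
Binary: 01101001
0xxxxxxx -> Class A (1-126)
Class A, default mask 255.0.0.0 (/8)


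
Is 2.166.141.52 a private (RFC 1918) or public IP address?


RFC 1918 private ranges:
  10.0.0.0/8 (10.0.0.0 - 10.255.255.255)
  172.16.0.0/12 (172.16.0.0 - 172.31.255.255)
  192.168.0.0/16 (192.168.0.0 - 192.168.255.255)
Public (not in any RFC 1918 range)


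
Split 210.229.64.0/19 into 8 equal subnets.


New prefix = 19 + 3 = 22
Each subnet has 1024 addresses
  210.229.64.0/22
  210.229.68.0/22
  210.229.72.0/22
  210.229.76.0/22
  210.229.80.0/22
  210.229.84.0/22
  210.229.88.0/22
  210.229.92.0/22
Subnets: 210.229.64.0/22, 210.229.68.0/22, 210.229.72.0/22, 210.229.76.0/22, 210.229.80.0/22, 210.229.84.0/22, 210.229.88.0/22, 210.229.92.0/22


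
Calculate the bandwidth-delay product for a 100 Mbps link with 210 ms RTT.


BDP = bandwidth * RTT
= 100 Mbps * 210 ms
= 100 * 1e6 * 210 / 1000 bits
= 21000000 bits
= 2625000 bytes
= 2563.4766 KB
BDP = 21000000 bits (2625000 bytes)


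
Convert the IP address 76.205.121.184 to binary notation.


76 = 01001100
205 = 11001101
121 = 01111001
184 = 10111000
Binary: 01001100.11001101.01111001.10111000


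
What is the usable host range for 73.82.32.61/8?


Network: 73.0.0.0
Broadcast: 73.255.255.255
First usable = network + 1
Last usable = broadcast - 1
Range: 73.0.0.1 to 73.255.255.254


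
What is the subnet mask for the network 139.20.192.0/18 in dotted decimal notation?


/18 means 18 network bits, 14 host bits
Binary: 11111111111111111100000000000000
Mask: 255.255.192.0


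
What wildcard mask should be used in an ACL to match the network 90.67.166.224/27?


Subnet mask: 255.255.255.224
Wildcard = 255.255.255.255 - subnet mask
255 - 255 = 0
255 - 255 = 0
255 - 255 = 0
255 - 224 = 31
Wildcard: 0.0.0.31


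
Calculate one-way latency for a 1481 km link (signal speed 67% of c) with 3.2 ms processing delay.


Speed = 0.67 * 3e5 km/s = 201000 km/s
Propagation delay = 1481 / 201000 = 0.0074 s = 7.3682 ms
Processing delay = 3.2 ms
Total one-way latency = 10.5682 ms


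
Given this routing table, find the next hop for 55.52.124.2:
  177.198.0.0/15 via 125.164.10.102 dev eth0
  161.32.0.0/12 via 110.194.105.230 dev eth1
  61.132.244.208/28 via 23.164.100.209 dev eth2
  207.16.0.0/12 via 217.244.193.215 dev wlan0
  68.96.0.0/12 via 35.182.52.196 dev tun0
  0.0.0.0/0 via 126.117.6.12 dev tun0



Longest prefix match for 55.52.124.2:
  /15 177.198.0.0: no
  /12 161.32.0.0: no
  /28 61.132.244.208: no
  /12 207.16.0.0: no
  /12 68.96.0.0: no
  /0 0.0.0.0: MATCH
Selected: next-hop 126.117.6.12 via tun0 (matched /0)


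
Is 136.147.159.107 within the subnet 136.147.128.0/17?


Subnet network: 136.147.128.0
Test IP AND mask: 136.147.128.0
Yes, 136.147.159.107 is in 136.147.128.0/17


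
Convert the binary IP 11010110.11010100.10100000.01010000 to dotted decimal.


11010110 = 214
11010100 = 212
10100000 = 160
01010000 = 80
IP: 214.212.160.80


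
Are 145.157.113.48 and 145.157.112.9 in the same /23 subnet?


Mask: 255.255.254.0
145.157.113.48 AND mask = 145.157.112.0
145.157.112.9 AND mask = 145.157.112.0
Yes, same subnet (145.157.112.0)


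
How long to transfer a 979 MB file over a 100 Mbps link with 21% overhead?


Effective throughput = 100 * (1 - 21/100) = 79 Mbps
File size in Mb = 979 * 8 = 7832 Mb
Time = 7832 / 79
Time = 99.1392 seconds


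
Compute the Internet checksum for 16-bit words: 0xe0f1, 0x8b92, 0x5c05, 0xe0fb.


Sum all words (with carry folding):
+ 0xe0f1 = 0xe0f1
+ 0x8b92 = 0x6c84
+ 0x5c05 = 0xc889
+ 0xe0fb = 0xa985
One's complement: ~0xa985
Checksum = 0x567a


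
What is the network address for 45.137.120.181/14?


IP:   00101101.10001001.01111000.10110101
Mask: 11111111.11111100.00000000.00000000
AND operation:
Net:  00101101.10001000.00000000.00000000
Network: 45.136.0.0/14


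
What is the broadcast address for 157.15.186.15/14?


Network: 157.12.0.0/14
Host bits = 18
Set all host bits to 1:
Broadcast: 157.15.255.255


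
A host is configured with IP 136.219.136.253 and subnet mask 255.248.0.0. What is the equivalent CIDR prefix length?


Binary: 11111111.11111000.00000000.00000000
Count leading 1s
Prefix: /13


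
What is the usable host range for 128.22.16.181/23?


Network: 128.22.16.0
Broadcast: 128.22.17.255
First usable = network + 1
Last usable = broadcast - 1
Range: 128.22.16.1 to 128.22.17.254


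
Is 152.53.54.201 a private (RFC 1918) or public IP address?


RFC 1918 private ranges:
  10.0.0.0/8 (10.0.0.0 - 10.255.255.255)
  172.16.0.0/12 (172.16.0.0 - 172.31.255.255)
  192.168.0.0/16 (192.168.0.0 - 192.168.255.255)
Public (not in any RFC 1918 range)


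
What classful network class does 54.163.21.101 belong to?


First octet: 54
Binary: 00110110
0xxxxxxx -> Class A (1-126)
Class A, default mask 255.0.0.0 (/8)


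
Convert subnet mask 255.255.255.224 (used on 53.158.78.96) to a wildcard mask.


Subnet mask: 255.255.255.224
Wildcard = 255.255.255.255 - subnet mask
255 - 255 = 0
255 - 255 = 0
255 - 255 = 0
255 - 224 = 31
Wildcard: 0.0.0.31


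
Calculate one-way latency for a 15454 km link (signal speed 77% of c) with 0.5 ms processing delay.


Speed = 0.77 * 3e5 km/s = 231000 km/s
Propagation delay = 15454 / 231000 = 0.0669 s = 66.9004 ms
Processing delay = 0.5 ms
Total one-way latency = 67.4004 ms


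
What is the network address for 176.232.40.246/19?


IP:   10110000.11101000.00101000.11110110
Mask: 11111111.11111111.11100000.00000000
AND operation:
Net:  10110000.11101000.00100000.00000000
Network: 176.232.32.0/19


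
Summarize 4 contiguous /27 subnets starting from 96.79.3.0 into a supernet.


Original prefix: /27
Number of subnets: 4 = 2^2
New prefix = 27 - 2 = 25
Supernet: 96.79.3.0/25


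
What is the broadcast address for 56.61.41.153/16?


Network: 56.61.0.0/16
Host bits = 16
Set all host bits to 1:
Broadcast: 56.61.255.255


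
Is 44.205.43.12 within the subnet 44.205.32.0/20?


Subnet network: 44.205.32.0
Test IP AND mask: 44.205.32.0
Yes, 44.205.43.12 is in 44.205.32.0/20


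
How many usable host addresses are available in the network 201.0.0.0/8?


Host bits = 32 - 8 = 24
Total addresses = 2^24 = 16777216
Usable = total - 2 (network and broadcast)
Usable hosts: 16777214


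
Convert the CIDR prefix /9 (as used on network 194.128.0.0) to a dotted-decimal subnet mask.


/9 means 9 network bits, 23 host bits
Binary: 11111111100000000000000000000000
Mask: 255.128.0.0


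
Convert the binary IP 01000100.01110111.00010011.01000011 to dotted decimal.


01000100 = 68
01110111 = 119
00010011 = 19
01000011 = 67
IP: 68.119.19.67


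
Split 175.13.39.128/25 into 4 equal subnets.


New prefix = 25 + 2 = 27
Each subnet has 32 addresses
  175.13.39.128/27
  175.13.39.160/27
  175.13.39.192/27
  175.13.39.224/27
Subnets: 175.13.39.128/27, 175.13.39.160/27, 175.13.39.192/27, 175.13.39.224/27


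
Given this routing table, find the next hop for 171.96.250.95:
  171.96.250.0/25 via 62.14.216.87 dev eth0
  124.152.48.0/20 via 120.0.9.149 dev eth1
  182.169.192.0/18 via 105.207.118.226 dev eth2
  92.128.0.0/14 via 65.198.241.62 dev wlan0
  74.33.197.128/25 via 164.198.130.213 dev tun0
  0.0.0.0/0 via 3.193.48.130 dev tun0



Longest prefix match for 171.96.250.95:
  /25 171.96.250.0: MATCH
  /20 124.152.48.0: no
  /18 182.169.192.0: no
  /14 92.128.0.0: no
  /25 74.33.197.128: no
  /0 0.0.0.0: MATCH
Selected: next-hop 62.14.216.87 via eth0 (matched /25)


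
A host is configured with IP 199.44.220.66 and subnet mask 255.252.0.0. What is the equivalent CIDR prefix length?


Binary: 11111111.11111100.00000000.00000000
Count leading 1s
Prefix: /14


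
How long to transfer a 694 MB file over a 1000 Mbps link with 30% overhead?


Effective throughput = 1000 * (1 - 30/100) = 700 Mbps
File size in Mb = 694 * 8 = 5552 Mb
Time = 5552 / 700
Time = 7.9314 seconds


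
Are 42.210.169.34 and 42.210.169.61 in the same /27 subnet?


Mask: 255.255.255.224
42.210.169.34 AND mask = 42.210.169.32
42.210.169.61 AND mask = 42.210.169.32
Yes, same subnet (42.210.169.32)


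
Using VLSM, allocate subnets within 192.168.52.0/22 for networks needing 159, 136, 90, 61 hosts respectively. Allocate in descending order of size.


159 hosts -> /24 (254 usable): 192.168.52.0/24
136 hosts -> /24 (254 usable): 192.168.53.0/24
90 hosts -> /25 (126 usable): 192.168.54.0/25
61 hosts -> /26 (62 usable): 192.168.54.128/26
Allocation: 192.168.52.0/24 (159 hosts, 254 usable); 192.168.53.0/24 (136 hosts, 254 usable); 192.168.54.0/25 (90 hosts, 126 usable); 192.168.54.128/26 (61 hosts, 62 usable)


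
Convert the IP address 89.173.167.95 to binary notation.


89 = 01011001
173 = 10101101
167 = 10100111
95 = 01011111
Binary: 01011001.10101101.10100111.01011111


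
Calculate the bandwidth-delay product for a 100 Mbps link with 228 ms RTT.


BDP = bandwidth * RTT
= 100 Mbps * 228 ms
= 100 * 1e6 * 228 / 1000 bits
= 22800000 bits
= 2850000 bytes
= 2783.2031 KB
BDP = 22800000 bits (2850000 bytes)


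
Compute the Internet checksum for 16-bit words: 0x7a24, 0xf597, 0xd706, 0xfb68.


Sum all words (with carry folding):
+ 0x7a24 = 0x7a24
+ 0xf597 = 0x6fbc
+ 0xd706 = 0x46c3
+ 0xfb68 = 0x422c
One's complement: ~0x422c
Checksum = 0xbdd3


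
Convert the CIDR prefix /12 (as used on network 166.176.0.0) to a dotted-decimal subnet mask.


/12 means 12 network bits, 20 host bits
Binary: 11111111111100000000000000000000
Mask: 255.240.0.0


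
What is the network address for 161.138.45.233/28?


IP:   10100001.10001010.00101101.11101001
Mask: 11111111.11111111.11111111.11110000
AND operation:
Net:  10100001.10001010.00101101.11100000
Network: 161.138.45.224/28


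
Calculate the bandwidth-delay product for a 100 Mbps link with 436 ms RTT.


BDP = bandwidth * RTT
= 100 Mbps * 436 ms
= 100 * 1e6 * 436 / 1000 bits
= 43600000 bits
= 5450000 bytes
= 5322.2656 KB
BDP = 43600000 bits (5450000 bytes)


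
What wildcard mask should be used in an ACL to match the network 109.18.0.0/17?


Subnet mask: 255.255.128.0
Wildcard = 255.255.255.255 - subnet mask
255 - 255 = 0
255 - 255 = 0
255 - 128 = 127
255 - 0 = 255
Wildcard: 0.0.127.255


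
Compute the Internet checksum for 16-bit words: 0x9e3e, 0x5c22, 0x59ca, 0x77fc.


Sum all words (with carry folding):
+ 0x9e3e = 0x9e3e
+ 0x5c22 = 0xfa60
+ 0x59ca = 0x542b
+ 0x77fc = 0xcc27
One's complement: ~0xcc27
Checksum = 0x33d8


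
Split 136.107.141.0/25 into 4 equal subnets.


New prefix = 25 + 2 = 27
Each subnet has 32 addresses
  136.107.141.0/27
  136.107.141.32/27
  136.107.141.64/27
  136.107.141.96/27
Subnets: 136.107.141.0/27, 136.107.141.32/27, 136.107.141.64/27, 136.107.141.96/27


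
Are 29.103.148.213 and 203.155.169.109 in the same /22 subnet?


Mask: 255.255.252.0
29.103.148.213 AND mask = 29.103.148.0
203.155.169.109 AND mask = 203.155.168.0
No, different subnets (29.103.148.0 vs 203.155.168.0)


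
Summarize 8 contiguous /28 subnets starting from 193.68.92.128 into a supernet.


Original prefix: /28
Number of subnets: 8 = 2^3
New prefix = 28 - 3 = 25
Supernet: 193.68.92.128/25


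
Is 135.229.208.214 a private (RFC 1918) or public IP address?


RFC 1918 private ranges:
  10.0.0.0/8 (10.0.0.0 - 10.255.255.255)
  172.16.0.0/12 (172.16.0.0 - 172.31.255.255)
  192.168.0.0/16 (192.168.0.0 - 192.168.255.255)
Public (not in any RFC 1918 range)


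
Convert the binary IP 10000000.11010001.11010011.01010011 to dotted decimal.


10000000 = 128
11010001 = 209
11010011 = 211
01010011 = 83
IP: 128.209.211.83


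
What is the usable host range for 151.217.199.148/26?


Network: 151.217.199.128
Broadcast: 151.217.199.191
First usable = network + 1
Last usable = broadcast - 1
Range: 151.217.199.129 to 151.217.199.190


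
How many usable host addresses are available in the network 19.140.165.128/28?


Host bits = 32 - 28 = 4
Total addresses = 2^4 = 16
Usable = total - 2 (network and broadcast)
Usable hosts: 14


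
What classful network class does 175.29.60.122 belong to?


First octet: 175
Binary: 10101111
10xxxxxx -> Class B (128-191)
Class B, default mask 255.255.0.0 (/16)


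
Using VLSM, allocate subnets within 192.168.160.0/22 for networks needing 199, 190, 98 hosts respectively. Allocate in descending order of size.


199 hosts -> /24 (254 usable): 192.168.160.0/24
190 hosts -> /24 (254 usable): 192.168.161.0/24
98 hosts -> /25 (126 usable): 192.168.162.0/25
Allocation: 192.168.160.0/24 (199 hosts, 254 usable); 192.168.161.0/24 (190 hosts, 254 usable); 192.168.162.0/25 (98 hosts, 126 usable)


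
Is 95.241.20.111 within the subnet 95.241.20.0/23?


Subnet network: 95.241.20.0
Test IP AND mask: 95.241.20.0
Yes, 95.241.20.111 is in 95.241.20.0/23


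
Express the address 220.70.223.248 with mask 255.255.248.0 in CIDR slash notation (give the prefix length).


Binary: 11111111.11111111.11111000.00000000
Count leading 1s
Prefix: /21


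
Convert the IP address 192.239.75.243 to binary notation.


192 = 11000000
239 = 11101111
75 = 01001011
243 = 11110011
Binary: 11000000.11101111.01001011.11110011


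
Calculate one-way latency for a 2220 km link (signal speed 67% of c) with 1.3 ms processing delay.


Speed = 0.67 * 3e5 km/s = 201000 km/s
Propagation delay = 2220 / 201000 = 0.011 s = 11.0448 ms
Processing delay = 1.3 ms
Total one-way latency = 12.3448 ms


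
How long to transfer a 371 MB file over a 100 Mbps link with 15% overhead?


Effective throughput = 100 * (1 - 15/100) = 85 Mbps
File size in Mb = 371 * 8 = 2968 Mb
Time = 2968 / 85
Time = 34.9176 seconds


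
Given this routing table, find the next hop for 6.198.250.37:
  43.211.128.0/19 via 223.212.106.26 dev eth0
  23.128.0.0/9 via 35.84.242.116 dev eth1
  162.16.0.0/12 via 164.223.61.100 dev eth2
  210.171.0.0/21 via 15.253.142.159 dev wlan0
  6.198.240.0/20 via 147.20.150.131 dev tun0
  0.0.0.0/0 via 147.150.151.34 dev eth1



Longest prefix match for 6.198.250.37:
  /19 43.211.128.0: no
  /9 23.128.0.0: no
  /12 162.16.0.0: no
  /21 210.171.0.0: no
  /20 6.198.240.0: MATCH
  /0 0.0.0.0: MATCH
Selected: next-hop 147.20.150.131 via tun0 (matched /20)


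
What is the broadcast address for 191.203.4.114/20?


Network: 191.203.0.0/20
Host bits = 12
Set all host bits to 1:
Broadcast: 191.203.15.255


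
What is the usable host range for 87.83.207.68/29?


Network: 87.83.207.64
Broadcast: 87.83.207.71
First usable = network + 1
Last usable = broadcast - 1
Range: 87.83.207.65 to 87.83.207.70


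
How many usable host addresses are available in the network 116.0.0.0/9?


Host bits = 32 - 9 = 23
Total addresses = 2^23 = 8388608
Usable = total - 2 (network and broadcast)
Usable hosts: 8388606


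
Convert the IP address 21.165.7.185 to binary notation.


21 = 00010101
165 = 10100101
7 = 00000111
185 = 10111001
Binary: 00010101.10100101.00000111.10111001


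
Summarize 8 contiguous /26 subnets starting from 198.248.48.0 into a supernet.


Original prefix: /26
Number of subnets: 8 = 2^3
New prefix = 26 - 3 = 23
Supernet: 198.248.48.0/23


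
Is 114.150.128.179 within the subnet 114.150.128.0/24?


Subnet network: 114.150.128.0
Test IP AND mask: 114.150.128.0
Yes, 114.150.128.179 is in 114.150.128.0/24


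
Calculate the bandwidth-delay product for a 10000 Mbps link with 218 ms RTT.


BDP = bandwidth * RTT
= 10000 Mbps * 218 ms
= 10000 * 1e6 * 218 / 1000 bits
= 2180000000 bits
= 272500000 bytes
= 266113.2812 KB
BDP = 2180000000 bits (272500000 bytes)


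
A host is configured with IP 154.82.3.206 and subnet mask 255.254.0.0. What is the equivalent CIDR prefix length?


Binary: 11111111.11111110.00000000.00000000
Count leading 1s
Prefix: /15


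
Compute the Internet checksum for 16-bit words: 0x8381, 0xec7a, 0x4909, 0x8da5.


Sum all words (with carry folding):
+ 0x8381 = 0x8381
+ 0xec7a = 0x6ffc
+ 0x4909 = 0xb905
+ 0x8da5 = 0x46ab
One's complement: ~0x46ab
Checksum = 0xb954


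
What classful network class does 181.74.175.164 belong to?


First octet: 181
Binary: 10110101
10xxxxxx -> Class B (128-191)
Class B, default mask 255.255.0.0 (/16)


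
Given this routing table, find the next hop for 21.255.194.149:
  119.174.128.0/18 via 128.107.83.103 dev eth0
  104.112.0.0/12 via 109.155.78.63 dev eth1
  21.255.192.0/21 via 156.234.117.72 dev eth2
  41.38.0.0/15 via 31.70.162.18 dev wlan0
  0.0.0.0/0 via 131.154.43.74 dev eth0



Longest prefix match for 21.255.194.149:
  /18 119.174.128.0: no
  /12 104.112.0.0: no
  /21 21.255.192.0: MATCH
  /15 41.38.0.0: no
  /0 0.0.0.0: MATCH
Selected: next-hop 156.234.117.72 via eth2 (matched /21)


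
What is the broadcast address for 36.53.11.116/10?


Network: 36.0.0.0/10
Host bits = 22
Set all host bits to 1:
Broadcast: 36.63.255.255


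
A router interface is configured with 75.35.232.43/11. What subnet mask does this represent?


/11 means 11 network bits, 21 host bits
Binary: 11111111111000000000000000000000
Mask: 255.224.0.0


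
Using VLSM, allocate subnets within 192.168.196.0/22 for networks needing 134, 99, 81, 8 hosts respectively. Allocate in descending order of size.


134 hosts -> /24 (254 usable): 192.168.196.0/24
99 hosts -> /25 (126 usable): 192.168.197.0/25
81 hosts -> /25 (126 usable): 192.168.197.128/25
8 hosts -> /28 (14 usable): 192.168.198.0/28
Allocation: 192.168.196.0/24 (134 hosts, 254 usable); 192.168.197.0/25 (99 hosts, 126 usable); 192.168.197.128/25 (81 hosts, 126 usable); 192.168.198.0/28 (8 hosts, 14 usable)


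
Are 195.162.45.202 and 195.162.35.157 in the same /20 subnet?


Mask: 255.255.240.0
195.162.45.202 AND mask = 195.162.32.0
195.162.35.157 AND mask = 195.162.32.0
Yes, same subnet (195.162.32.0)


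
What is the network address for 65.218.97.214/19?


IP:   01000001.11011010.01100001.11010110
Mask: 11111111.11111111.11100000.00000000
AND operation:
Net:  01000001.11011010.01100000.00000000
Network: 65.218.96.0/19


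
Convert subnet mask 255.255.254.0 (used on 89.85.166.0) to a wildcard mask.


Subnet mask: 255.255.254.0
Wildcard = 255.255.255.255 - subnet mask
255 - 255 = 0
255 - 255 = 0
255 - 254 = 1
255 - 0 = 255
Wildcard: 0.0.1.255


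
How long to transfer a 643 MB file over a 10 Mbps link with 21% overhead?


Effective throughput = 10 * (1 - 21/100) = 7.9 Mbps
File size in Mb = 643 * 8 = 5144 Mb
Time = 5144 / 7.9
Time = 651.1392 seconds


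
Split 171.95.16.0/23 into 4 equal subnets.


New prefix = 23 + 2 = 25
Each subnet has 128 addresses
  171.95.16.0/25
  171.95.16.128/25
  171.95.17.0/25
  171.95.17.128/25
Subnets: 171.95.16.0/25, 171.95.16.128/25, 171.95.17.0/25, 171.95.17.128/25


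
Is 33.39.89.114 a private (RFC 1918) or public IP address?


RFC 1918 private ranges:
  10.0.0.0/8 (10.0.0.0 - 10.255.255.255)
  172.16.0.0/12 (172.16.0.0 - 172.31.255.255)
  192.168.0.0/16 (192.168.0.0 - 192.168.255.255)
Public (not in any RFC 1918 range)


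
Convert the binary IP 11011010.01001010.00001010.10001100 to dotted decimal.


11011010 = 218
01001010 = 74
00001010 = 10
10001100 = 140
IP: 218.74.10.140


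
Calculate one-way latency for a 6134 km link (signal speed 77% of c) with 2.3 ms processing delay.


Speed = 0.77 * 3e5 km/s = 231000 km/s
Propagation delay = 6134 / 231000 = 0.0266 s = 26.5541 ms
Processing delay = 2.3 ms
Total one-way latency = 28.8541 ms


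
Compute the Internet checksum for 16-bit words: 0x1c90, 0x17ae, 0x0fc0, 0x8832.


Sum all words (with carry folding):
+ 0x1c90 = 0x1c90
+ 0x17ae = 0x343e
+ 0x0fc0 = 0x43fe
+ 0x8832 = 0xcc30
One's complement: ~0xcc30
Checksum = 0x33cf


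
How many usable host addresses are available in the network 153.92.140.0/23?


Host bits = 32 - 23 = 9
Total addresses = 2^9 = 512
Usable = total - 2 (network and broadcast)
Usable hosts: 510


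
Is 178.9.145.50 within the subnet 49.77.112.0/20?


Subnet network: 49.77.112.0
Test IP AND mask: 178.9.144.0
No, 178.9.145.50 is not in 49.77.112.0/20


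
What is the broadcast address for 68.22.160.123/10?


Network: 68.0.0.0/10
Host bits = 22
Set all host bits to 1:
Broadcast: 68.63.255.255


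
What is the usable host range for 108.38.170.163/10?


Network: 108.0.0.0
Broadcast: 108.63.255.255
First usable = network + 1
Last usable = broadcast - 1
Range: 108.0.0.1 to 108.63.255.254


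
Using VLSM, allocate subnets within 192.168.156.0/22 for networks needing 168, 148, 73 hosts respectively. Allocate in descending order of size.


168 hosts -> /24 (254 usable): 192.168.156.0/24
148 hosts -> /24 (254 usable): 192.168.157.0/24
73 hosts -> /25 (126 usable): 192.168.158.0/25
Allocation: 192.168.156.0/24 (168 hosts, 254 usable); 192.168.157.0/24 (148 hosts, 254 usable); 192.168.158.0/25 (73 hosts, 126 usable)


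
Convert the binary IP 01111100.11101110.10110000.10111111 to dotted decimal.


01111100 = 124
11101110 = 238
10110000 = 176
10111111 = 191
IP: 124.238.176.191


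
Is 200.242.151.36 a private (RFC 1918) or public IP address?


RFC 1918 private ranges:
  10.0.0.0/8 (10.0.0.0 - 10.255.255.255)
  172.16.0.0/12 (172.16.0.0 - 172.31.255.255)
  192.168.0.0/16 (192.168.0.0 - 192.168.255.255)
Public (not in any RFC 1918 range)


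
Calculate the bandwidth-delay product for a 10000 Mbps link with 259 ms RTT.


BDP = bandwidth * RTT
= 10000 Mbps * 259 ms
= 10000 * 1e6 * 259 / 1000 bits
= 2590000000 bits
= 323750000 bytes
= 316162.1094 KB
BDP = 2590000000 bits (323750000 bytes)


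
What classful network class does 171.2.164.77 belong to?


First octet: 171
Binary: 10101011
10xxxxxx -> Class B (128-191)
Class B, default mask 255.255.0.0 (/16)


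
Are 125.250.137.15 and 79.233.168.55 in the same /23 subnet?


Mask: 255.255.254.0
125.250.137.15 AND mask = 125.250.136.0
79.233.168.55 AND mask = 79.233.168.0
No, different subnets (125.250.136.0 vs 79.233.168.0)


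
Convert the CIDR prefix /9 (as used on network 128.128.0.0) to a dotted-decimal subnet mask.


/9 means 9 network bits, 23 host bits
Binary: 11111111100000000000000000000000
Mask: 255.128.0.0


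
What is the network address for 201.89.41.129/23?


IP:   11001001.01011001.00101001.10000001
Mask: 11111111.11111111.11111110.00000000
AND operation:
Net:  11001001.01011001.00101000.00000000
Network: 201.89.40.0/23


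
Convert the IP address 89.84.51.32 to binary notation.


89 = 01011001
84 = 01010100
51 = 00110011
32 = 00100000
Binary: 01011001.01010100.00110011.00100000


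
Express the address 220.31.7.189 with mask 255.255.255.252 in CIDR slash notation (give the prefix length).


Binary: 11111111.11111111.11111111.11111100
Count leading 1s
Prefix: /30


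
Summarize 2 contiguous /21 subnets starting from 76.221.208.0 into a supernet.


Original prefix: /21
Number of subnets: 2 = 2^1
New prefix = 21 - 1 = 20
Supernet: 76.221.208.0/20


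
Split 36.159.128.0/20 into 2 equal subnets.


New prefix = 20 + 1 = 21
Each subnet has 2048 addresses
  36.159.128.0/21
  36.159.136.0/21
Subnets: 36.159.128.0/21, 36.159.136.0/21


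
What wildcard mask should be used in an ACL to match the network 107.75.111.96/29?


Subnet mask: 255.255.255.248
Wildcard = 255.255.255.255 - subnet mask
255 - 255 = 0
255 - 255 = 0
255 - 255 = 0
255 - 248 = 7
Wildcard: 0.0.0.7


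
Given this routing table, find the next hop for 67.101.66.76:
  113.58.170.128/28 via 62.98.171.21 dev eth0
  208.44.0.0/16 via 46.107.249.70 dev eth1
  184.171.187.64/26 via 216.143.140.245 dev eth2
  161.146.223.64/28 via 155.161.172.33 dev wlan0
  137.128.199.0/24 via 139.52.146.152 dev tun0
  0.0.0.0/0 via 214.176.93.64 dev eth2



Longest prefix match for 67.101.66.76:
  /28 113.58.170.128: no
  /16 208.44.0.0: no
  /26 184.171.187.64: no
  /28 161.146.223.64: no
  /24 137.128.199.0: no
  /0 0.0.0.0: MATCH
Selected: next-hop 214.176.93.64 via eth2 (matched /0)


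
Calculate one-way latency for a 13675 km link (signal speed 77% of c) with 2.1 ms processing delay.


Speed = 0.77 * 3e5 km/s = 231000 km/s
Propagation delay = 13675 / 231000 = 0.0592 s = 59.1991 ms
Processing delay = 2.1 ms
Total one-way latency = 61.2991 ms


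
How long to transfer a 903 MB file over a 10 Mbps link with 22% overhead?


Effective throughput = 10 * (1 - 22/100) = 7.8 Mbps
File size in Mb = 903 * 8 = 7224 Mb
Time = 7224 / 7.8
Time = 926.1538 seconds


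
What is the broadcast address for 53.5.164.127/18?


Network: 53.5.128.0/18
Host bits = 14
Set all host bits to 1:
Broadcast: 53.5.191.255


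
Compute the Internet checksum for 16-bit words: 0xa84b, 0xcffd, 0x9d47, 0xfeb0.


Sum all words (with carry folding):
+ 0xa84b = 0xa84b
+ 0xcffd = 0x7849
+ 0x9d47 = 0x1591
+ 0xfeb0 = 0x1442
One's complement: ~0x1442
Checksum = 0xebbd


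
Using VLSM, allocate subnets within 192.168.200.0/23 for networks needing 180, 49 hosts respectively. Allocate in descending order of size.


180 hosts -> /24 (254 usable): 192.168.200.0/24
49 hosts -> /26 (62 usable): 192.168.201.0/26
Allocation: 192.168.200.0/24 (180 hosts, 254 usable); 192.168.201.0/26 (49 hosts, 62 usable)


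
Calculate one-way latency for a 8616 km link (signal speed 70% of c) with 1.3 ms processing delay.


Speed = 0.7 * 3e5 km/s = 210000 km/s
Propagation delay = 8616 / 210000 = 0.041 s = 41.0286 ms
Processing delay = 1.3 ms
Total one-way latency = 42.3286 ms


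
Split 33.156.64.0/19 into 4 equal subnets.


New prefix = 19 + 2 = 21
Each subnet has 2048 addresses
  33.156.64.0/21
  33.156.72.0/21
  33.156.80.0/21
  33.156.88.0/21
Subnets: 33.156.64.0/21, 33.156.72.0/21, 33.156.80.0/21, 33.156.88.0/21


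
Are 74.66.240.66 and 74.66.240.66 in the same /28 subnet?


Mask: 255.255.255.240
74.66.240.66 AND mask = 74.66.240.64
74.66.240.66 AND mask = 74.66.240.64
Yes, same subnet (74.66.240.64)


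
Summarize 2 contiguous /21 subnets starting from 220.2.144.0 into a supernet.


Original prefix: /21
Number of subnets: 2 = 2^1
New prefix = 21 - 1 = 20
Supernet: 220.2.144.0/20


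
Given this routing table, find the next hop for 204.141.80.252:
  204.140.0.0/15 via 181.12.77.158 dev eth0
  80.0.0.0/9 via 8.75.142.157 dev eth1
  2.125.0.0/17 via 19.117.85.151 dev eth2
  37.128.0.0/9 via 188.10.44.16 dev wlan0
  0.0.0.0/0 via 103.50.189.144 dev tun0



Longest prefix match for 204.141.80.252:
  /15 204.140.0.0: MATCH
  /9 80.0.0.0: no
  /17 2.125.0.0: no
  /9 37.128.0.0: no
  /0 0.0.0.0: MATCH
Selected: next-hop 181.12.77.158 via eth0 (matched /15)


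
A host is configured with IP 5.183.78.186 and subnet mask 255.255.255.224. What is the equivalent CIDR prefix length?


Binary: 11111111.11111111.11111111.11100000
Count leading 1s
Prefix: /27


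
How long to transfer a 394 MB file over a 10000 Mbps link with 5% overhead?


Effective throughput = 10000 * (1 - 5/100) = 9500 Mbps
File size in Mb = 394 * 8 = 3152 Mb
Time = 3152 / 9500
Time = 0.3318 seconds


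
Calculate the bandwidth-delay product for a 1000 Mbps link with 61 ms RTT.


BDP = bandwidth * RTT
= 1000 Mbps * 61 ms
= 1000 * 1e6 * 61 / 1000 bits
= 61000000 bits
= 7625000 bytes
= 7446.2891 KB
BDP = 61000000 bits (7625000 bytes)


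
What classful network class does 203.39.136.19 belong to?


First octet: 203
Binary: 11001011
110xxxxx -> Class C (192-223)
Class C, default mask 255.255.255.0 (/24)


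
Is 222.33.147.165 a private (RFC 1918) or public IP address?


RFC 1918 private ranges:
  10.0.0.0/8 (10.0.0.0 - 10.255.255.255)
  172.16.0.0/12 (172.16.0.0 - 172.31.255.255)
  192.168.0.0/16 (192.168.0.0 - 192.168.255.255)
Public (not in any RFC 1918 range)


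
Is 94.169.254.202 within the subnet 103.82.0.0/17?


Subnet network: 103.82.0.0
Test IP AND mask: 94.169.128.0
No, 94.169.254.202 is not in 103.82.0.0/17


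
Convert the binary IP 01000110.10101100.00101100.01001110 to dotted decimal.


01000110 = 70
10101100 = 172
00101100 = 44
01001110 = 78
IP: 70.172.44.78


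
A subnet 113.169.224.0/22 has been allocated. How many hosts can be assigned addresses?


Host bits = 32 - 22 = 10
Total addresses = 2^10 = 1024
Usable = total - 2 (network and broadcast)
Usable hosts: 1022


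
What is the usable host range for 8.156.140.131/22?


Network: 8.156.140.0
Broadcast: 8.156.143.255
First usable = network + 1
Last usable = broadcast - 1
Range: 8.156.140.1 to 8.156.143.254


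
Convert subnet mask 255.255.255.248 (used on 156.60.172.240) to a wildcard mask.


Subnet mask: 255.255.255.248
Wildcard = 255.255.255.255 - subnet mask
255 - 255 = 0
255 - 255 = 0
255 - 255 = 0
255 - 248 = 7
Wildcard: 0.0.0.7


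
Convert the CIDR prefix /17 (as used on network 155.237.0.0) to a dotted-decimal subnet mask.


/17 means 17 network bits, 15 host bits
Binary: 11111111111111111000000000000000
Mask: 255.255.128.0


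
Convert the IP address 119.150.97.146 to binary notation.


119 = 01110111
150 = 10010110
97 = 01100001
146 = 10010010
Binary: 01110111.10010110.01100001.10010010


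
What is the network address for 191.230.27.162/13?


IP:   10111111.11100110.00011011.10100010
Mask: 11111111.11111000.00000000.00000000
AND operation:
Net:  10111111.11100000.00000000.00000000
Network: 191.224.0.0/13


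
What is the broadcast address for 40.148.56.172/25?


Network: 40.148.56.128/25
Host bits = 7
Set all host bits to 1:
Broadcast: 40.148.56.255


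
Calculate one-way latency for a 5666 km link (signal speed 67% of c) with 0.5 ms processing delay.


Speed = 0.67 * 3e5 km/s = 201000 km/s
Propagation delay = 5666 / 201000 = 0.0282 s = 28.1891 ms
Processing delay = 0.5 ms
Total one-way latency = 28.6891 ms


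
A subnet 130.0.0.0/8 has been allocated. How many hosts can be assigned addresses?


Host bits = 32 - 8 = 24
Total addresses = 2^24 = 16777216
Usable = total - 2 (network and broadcast)
Usable hosts: 16777214


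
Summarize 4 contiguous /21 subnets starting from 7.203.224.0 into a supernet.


Original prefix: /21
Number of subnets: 4 = 2^2
New prefix = 21 - 2 = 19
Supernet: 7.203.224.0/19


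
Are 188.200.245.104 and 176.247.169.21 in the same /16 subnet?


Mask: 255.255.0.0
188.200.245.104 AND mask = 188.200.0.0
176.247.169.21 AND mask = 176.247.0.0
No, different subnets (188.200.0.0 vs 176.247.0.0)


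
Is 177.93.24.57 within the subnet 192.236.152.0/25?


Subnet network: 192.236.152.0
Test IP AND mask: 177.93.24.0
No, 177.93.24.57 is not in 192.236.152.0/25


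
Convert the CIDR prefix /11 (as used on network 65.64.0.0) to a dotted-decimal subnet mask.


/11 means 11 network bits, 21 host bits
Binary: 11111111111000000000000000000000
Mask: 255.224.0.0


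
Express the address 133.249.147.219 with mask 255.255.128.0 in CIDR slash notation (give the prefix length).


Binary: 11111111.11111111.10000000.00000000
Count leading 1s
Prefix: /17


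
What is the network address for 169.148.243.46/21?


IP:   10101001.10010100.11110011.00101110
Mask: 11111111.11111111.11111000.00000000
AND operation:
Net:  10101001.10010100.11110000.00000000
Network: 169.148.240.0/21


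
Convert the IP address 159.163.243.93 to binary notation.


159 = 10011111
163 = 10100011
243 = 11110011
93 = 01011101
Binary: 10011111.10100011.11110011.01011101


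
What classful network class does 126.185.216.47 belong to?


First octet: 126
Binary: 01111110
0xxxxxxx -> Class A (1-126)
Class A, default mask 255.0.0.0 (/8)


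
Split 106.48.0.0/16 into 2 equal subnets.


New prefix = 16 + 1 = 17
Each subnet has 32768 addresses
  106.48.0.0/17
  106.48.128.0/17
Subnets: 106.48.0.0/17, 106.48.128.0/17


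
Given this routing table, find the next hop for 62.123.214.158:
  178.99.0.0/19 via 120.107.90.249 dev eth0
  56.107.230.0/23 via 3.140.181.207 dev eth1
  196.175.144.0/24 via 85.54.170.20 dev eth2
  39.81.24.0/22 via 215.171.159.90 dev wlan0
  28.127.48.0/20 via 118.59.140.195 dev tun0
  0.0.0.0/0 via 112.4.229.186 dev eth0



Longest prefix match for 62.123.214.158:
  /19 178.99.0.0: no
  /23 56.107.230.0: no
  /24 196.175.144.0: no
  /22 39.81.24.0: no
  /20 28.127.48.0: no
  /0 0.0.0.0: MATCH
Selected: next-hop 112.4.229.186 via eth0 (matched /0)


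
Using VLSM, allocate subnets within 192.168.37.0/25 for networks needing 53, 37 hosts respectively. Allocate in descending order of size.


53 hosts -> /26 (62 usable): 192.168.37.0/26
37 hosts -> /26 (62 usable): 192.168.37.64/26
Allocation: 192.168.37.0/26 (53 hosts, 62 usable); 192.168.37.64/26 (37 hosts, 62 usable)


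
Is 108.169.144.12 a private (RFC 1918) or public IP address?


RFC 1918 private ranges:
  10.0.0.0/8 (10.0.0.0 - 10.255.255.255)
  172.16.0.0/12 (172.16.0.0 - 172.31.255.255)
  192.168.0.0/16 (192.168.0.0 - 192.168.255.255)
Public (not in any RFC 1918 range)


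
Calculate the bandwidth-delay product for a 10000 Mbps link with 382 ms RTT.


BDP = bandwidth * RTT
= 10000 Mbps * 382 ms
= 10000 * 1e6 * 382 / 1000 bits
= 3820000000 bits
= 477500000 bytes
= 466308.5938 KB
BDP = 3820000000 bits (477500000 bytes)


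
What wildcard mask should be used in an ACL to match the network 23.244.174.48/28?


Subnet mask: 255.255.255.240
Wildcard = 255.255.255.255 - subnet mask
255 - 255 = 0
255 - 255 = 0
255 - 255 = 0
255 - 240 = 15
Wildcard: 0.0.0.15


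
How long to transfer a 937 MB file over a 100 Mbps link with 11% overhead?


Effective throughput = 100 * (1 - 11/100) = 89 Mbps
File size in Mb = 937 * 8 = 7496 Mb
Time = 7496 / 89
Time = 84.2247 seconds


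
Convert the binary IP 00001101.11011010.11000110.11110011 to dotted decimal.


00001101 = 13
11011010 = 218
11000110 = 198
11110011 = 243
IP: 13.218.198.243


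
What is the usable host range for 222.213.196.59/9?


Network: 222.128.0.0
Broadcast: 222.255.255.255
First usable = network + 1
Last usable = broadcast - 1
Range: 222.128.0.1 to 222.255.255.254


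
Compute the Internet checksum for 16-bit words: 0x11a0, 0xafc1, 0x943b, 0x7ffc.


Sum all words (with carry folding):
+ 0x11a0 = 0x11a0
+ 0xafc1 = 0xc161
+ 0x943b = 0x559d
+ 0x7ffc = 0xd599
One's complement: ~0xd599
Checksum = 0x2a66


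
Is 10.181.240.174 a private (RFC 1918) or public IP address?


RFC 1918 private ranges:
  10.0.0.0/8 (10.0.0.0 - 10.255.255.255)
  172.16.0.0/12 (172.16.0.0 - 172.31.255.255)
  192.168.0.0/16 (192.168.0.0 - 192.168.255.255)
Private (in 10.0.0.0/8)


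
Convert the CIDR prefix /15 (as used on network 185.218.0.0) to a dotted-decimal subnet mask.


/15 means 15 network bits, 17 host bits
Binary: 11111111111111100000000000000000
Mask: 255.254.0.0


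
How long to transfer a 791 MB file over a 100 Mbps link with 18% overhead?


Effective throughput = 100 * (1 - 18/100) = 82 Mbps
File size in Mb = 791 * 8 = 6328 Mb
Time = 6328 / 82
Time = 77.1707 seconds


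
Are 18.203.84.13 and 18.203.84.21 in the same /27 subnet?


Mask: 255.255.255.224
18.203.84.13 AND mask = 18.203.84.0
18.203.84.21 AND mask = 18.203.84.0
Yes, same subnet (18.203.84.0)


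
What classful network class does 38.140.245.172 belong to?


First octet: 38
Binary: 00100110
0xxxxxxx -> Class A (1-126)
Class A, default mask 255.0.0.0 (/8)


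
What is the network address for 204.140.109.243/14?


IP:   11001100.10001100.01101101.11110011
Mask: 11111111.11111100.00000000.00000000
AND operation:
Net:  11001100.10001100.00000000.00000000
Network: 204.140.0.0/14


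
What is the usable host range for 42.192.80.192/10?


Network: 42.192.0.0
Broadcast: 42.255.255.255
First usable = network + 1
Last usable = broadcast - 1
Range: 42.192.0.1 to 42.255.255.254


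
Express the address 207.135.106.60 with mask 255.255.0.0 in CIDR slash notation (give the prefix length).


Binary: 11111111.11111111.00000000.00000000
Count leading 1s
Prefix: /16


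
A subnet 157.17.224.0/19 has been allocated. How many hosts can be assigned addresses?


Host bits = 32 - 19 = 13
Total addresses = 2^13 = 8192
Usable = total - 2 (network and broadcast)
Usable hosts: 8190
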